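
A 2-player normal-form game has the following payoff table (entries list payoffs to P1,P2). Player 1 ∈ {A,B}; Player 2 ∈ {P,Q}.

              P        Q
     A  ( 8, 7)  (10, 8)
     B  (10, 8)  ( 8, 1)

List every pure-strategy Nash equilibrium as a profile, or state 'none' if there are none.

Nash profiles: (A,Q), (B,P)

(A,P): not NE [P1→B gives 10>8; P2→Q gives 8>7]
(A,Q): NE
(B,P): NE
(B,Q): not NE [P1→A gives 10>8; P2→P gives 8>1]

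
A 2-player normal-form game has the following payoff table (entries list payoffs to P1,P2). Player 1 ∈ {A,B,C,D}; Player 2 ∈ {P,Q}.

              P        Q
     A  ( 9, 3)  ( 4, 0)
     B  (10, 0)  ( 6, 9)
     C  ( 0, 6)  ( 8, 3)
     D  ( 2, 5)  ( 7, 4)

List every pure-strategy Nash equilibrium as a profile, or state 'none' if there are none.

(A,P): not NE [P1→B gives 10>9]
(A,Q): not NE [P1→C gives 8>4; P2→P gives 3>0]
(B,P): not NE [P2→Q gives 9>0]
(B,Q): not NE [P1→C gives 8>6]
(C,P): not NE [P1→B gives 10>0]
(C,Q): not NE [P2→P gives 6>3]
(D,P): not NE [P1→B gives 10>2]
(D,Q): not NE [P1→C gives 8>7; P2→P gives 5>4]

No pure NE.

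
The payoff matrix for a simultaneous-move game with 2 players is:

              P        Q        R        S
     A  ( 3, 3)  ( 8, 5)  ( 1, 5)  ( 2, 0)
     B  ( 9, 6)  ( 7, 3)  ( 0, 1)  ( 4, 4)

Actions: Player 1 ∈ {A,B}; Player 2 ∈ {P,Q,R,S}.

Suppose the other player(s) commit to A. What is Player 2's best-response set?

u_2(P vs A) = 3
u_2(Q vs A) = 5
u_2(R vs A) = 5
u_2(S vs A) = 0
max payoff 5 at {Q,R}

BR_2 = {Q,R}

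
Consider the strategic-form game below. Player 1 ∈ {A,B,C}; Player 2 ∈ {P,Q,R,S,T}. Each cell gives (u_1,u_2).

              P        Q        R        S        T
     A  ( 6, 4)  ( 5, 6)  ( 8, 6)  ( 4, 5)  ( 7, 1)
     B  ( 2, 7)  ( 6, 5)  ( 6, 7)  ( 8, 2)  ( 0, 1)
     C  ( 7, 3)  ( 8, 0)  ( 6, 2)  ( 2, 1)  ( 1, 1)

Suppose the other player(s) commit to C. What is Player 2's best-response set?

P2 best: {P}

u_2(P vs C) = 3
u_2(Q vs C) = 0
u_2(R vs C) = 2
u_2(S vs C) = 1
u_2(T vs C) = 1
max payoff 3 at {P}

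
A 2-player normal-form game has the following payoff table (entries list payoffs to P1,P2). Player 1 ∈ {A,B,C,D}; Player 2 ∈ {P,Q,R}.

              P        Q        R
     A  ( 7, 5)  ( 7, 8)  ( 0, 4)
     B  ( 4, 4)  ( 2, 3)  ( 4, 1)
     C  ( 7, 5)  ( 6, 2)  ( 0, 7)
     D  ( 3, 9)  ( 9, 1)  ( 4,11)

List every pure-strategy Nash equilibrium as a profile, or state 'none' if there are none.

(A,P): not NE [P2→Q gives 8>5]
(A,Q): not NE [P1→D gives 9>7]
(A,R): not NE [P1→D gives 4>0; P2→Q gives 8>4]
(B,P): not NE [P1→C gives 7>4]
(B,Q): not NE [P1→D gives 9>2; P2→P gives 4>3]
(B,R): not NE [P2→P gives 4>1]
(C,P): not NE [P2→R gives 7>5]
(C,Q): not NE [P1→D gives 9>6; P2→R gives 7>2]
(C,R): not NE [P1→D gives 4>0]
(D,P): not NE [P1→C gives 7>3; P2→R gives 11>9]
(D,Q): not NE [P2→R gives 11>1]
(D,R): NE

PSNE = {(D,R)}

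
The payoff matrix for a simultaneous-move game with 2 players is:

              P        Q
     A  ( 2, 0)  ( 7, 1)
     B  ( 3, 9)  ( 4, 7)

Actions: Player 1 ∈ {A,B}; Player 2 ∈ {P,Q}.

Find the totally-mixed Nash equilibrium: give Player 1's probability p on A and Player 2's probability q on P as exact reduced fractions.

P1 indiff ⇒ q·2+(1-q)·7 = q·3+(1-q)·4 ⇒ q(-1) = (1-q)(-3) ⇒ q = 3/4
P2 indiff ⇒ p·0+(1-p)·9 = p·1+(1-p)·7 ⇒ p(-1) = (1-p)(-2) ⇒ p = 2/3

(p,q) = (2/3, 3/4)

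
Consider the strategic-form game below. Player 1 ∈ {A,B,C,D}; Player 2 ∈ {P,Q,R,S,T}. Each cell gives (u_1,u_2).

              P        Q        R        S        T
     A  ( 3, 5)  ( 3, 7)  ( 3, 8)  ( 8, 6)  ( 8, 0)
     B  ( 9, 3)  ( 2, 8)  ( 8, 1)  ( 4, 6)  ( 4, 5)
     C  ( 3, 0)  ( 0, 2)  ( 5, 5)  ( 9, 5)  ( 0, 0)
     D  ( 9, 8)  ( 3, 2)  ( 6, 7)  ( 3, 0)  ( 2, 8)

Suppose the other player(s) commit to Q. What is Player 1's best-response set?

P1 best: {A,D}

u_1(A vs Q) = 3
u_1(B vs Q) = 2
u_1(C vs Q) = 0
u_1(D vs Q) = 3
max payoff 3 at {A,D}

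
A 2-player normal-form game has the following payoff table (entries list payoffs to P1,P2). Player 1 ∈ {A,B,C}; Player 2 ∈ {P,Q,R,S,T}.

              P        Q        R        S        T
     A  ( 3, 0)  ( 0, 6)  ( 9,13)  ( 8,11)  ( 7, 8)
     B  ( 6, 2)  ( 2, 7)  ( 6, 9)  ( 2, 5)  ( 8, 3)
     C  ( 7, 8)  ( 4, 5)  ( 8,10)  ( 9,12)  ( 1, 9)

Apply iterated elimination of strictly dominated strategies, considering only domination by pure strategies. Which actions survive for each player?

IESDS → P1:{A,C} P2:{R,S}

P2 drop P (R beats it: A:13>0 B:9>2 C:10>8)
P2 drop Q (R beats it: A:13>6 B:9>7 C:10>5)
P2 drop T (R beats it: A:13>8 B:9>3 C:10>9)
P1 drop B (A beats it: R:9>6 S:8>2)
P1→{A,C} P2→{R,S}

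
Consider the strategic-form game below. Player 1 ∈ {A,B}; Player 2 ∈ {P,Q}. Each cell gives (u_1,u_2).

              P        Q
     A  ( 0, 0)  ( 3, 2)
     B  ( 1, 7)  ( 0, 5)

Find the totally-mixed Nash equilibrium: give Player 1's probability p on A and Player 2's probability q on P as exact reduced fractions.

p=1/2, q=3/4

P1 indiff ⇒ q·0+(1-q)·3 = q·1+(1-q)·0 ⇒ q(-1) = (1-q)(-3) ⇒ q = 3/4
P2 indiff ⇒ p·0+(1-p)·7 = p·2+(1-p)·5 ⇒ p(-2) = (1-p)(-2) ⇒ p = 1/2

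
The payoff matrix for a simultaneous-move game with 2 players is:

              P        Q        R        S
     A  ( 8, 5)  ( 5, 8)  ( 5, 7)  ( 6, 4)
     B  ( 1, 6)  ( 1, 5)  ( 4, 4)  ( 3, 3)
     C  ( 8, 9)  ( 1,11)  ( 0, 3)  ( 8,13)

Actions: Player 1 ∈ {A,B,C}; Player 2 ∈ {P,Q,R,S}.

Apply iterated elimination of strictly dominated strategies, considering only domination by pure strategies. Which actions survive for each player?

P1 drop B (A beats it: P:8>1 Q:5>1 R:5>4 S:6>3)
P2 drop P (Q beats it: A:8>5 C:11>9)
P2 drop R (Q beats it: A:8>7 C:11>3)
P1→{A,C} P2→{Q,S}

Remaining: P1:{A,C} P2:{Q,S}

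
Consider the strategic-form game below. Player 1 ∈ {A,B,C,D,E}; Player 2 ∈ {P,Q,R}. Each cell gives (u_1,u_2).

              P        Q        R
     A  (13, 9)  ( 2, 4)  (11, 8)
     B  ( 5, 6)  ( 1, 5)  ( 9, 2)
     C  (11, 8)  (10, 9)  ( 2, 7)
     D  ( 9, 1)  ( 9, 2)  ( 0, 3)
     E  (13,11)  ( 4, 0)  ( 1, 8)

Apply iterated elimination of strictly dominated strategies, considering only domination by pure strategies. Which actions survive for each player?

P1 drop B (A beats it: P:13>5 Q:2>1 R:11>9)
P1 drop D (C beats it: P:11>9 Q:10>9 R:2>0)
P2 drop R (P beats it: A:9>8 C:8>7 E:11>8)
P1→{A,C,E} P2→{P,Q}

Survivors P1:{A,C,E} P2:{P,Q}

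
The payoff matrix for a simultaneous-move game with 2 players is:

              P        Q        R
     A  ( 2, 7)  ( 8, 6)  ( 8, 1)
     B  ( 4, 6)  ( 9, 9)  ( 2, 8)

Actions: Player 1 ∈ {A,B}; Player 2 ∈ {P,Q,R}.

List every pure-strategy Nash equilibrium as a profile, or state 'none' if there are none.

(A,P): not NE [P1→B gives 4>2]
(A,Q): not NE [P1→B gives 9>8; P2→P gives 7>6]
(A,R): not NE [P2→P gives 7>1]
(B,P): not NE [P2→Q gives 9>6]
(B,Q): NE
(B,R): not NE [P1→A gives 8>2; P2→Q gives 9>8]

PSNE = {(B,Q)}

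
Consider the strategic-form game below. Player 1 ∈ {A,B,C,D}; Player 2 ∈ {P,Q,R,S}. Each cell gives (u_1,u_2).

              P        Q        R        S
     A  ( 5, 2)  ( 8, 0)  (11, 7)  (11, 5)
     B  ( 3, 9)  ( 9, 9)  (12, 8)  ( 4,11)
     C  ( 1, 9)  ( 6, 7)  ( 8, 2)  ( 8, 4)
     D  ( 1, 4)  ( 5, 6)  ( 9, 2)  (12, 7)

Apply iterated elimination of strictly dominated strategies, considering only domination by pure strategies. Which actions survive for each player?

IESDS → P1:{A,B,D} P2:{R,S}

P1 drop C (A beats it: P:5>1 Q:8>6 R:11>8 S:11>8)
P2 drop P (S beats it: A:5>2 B:11>9 D:7>4)
P2 drop Q (S beats it: A:5>0 B:11>9 D:7>6)
P1→{A,B,D} P2→{R,S}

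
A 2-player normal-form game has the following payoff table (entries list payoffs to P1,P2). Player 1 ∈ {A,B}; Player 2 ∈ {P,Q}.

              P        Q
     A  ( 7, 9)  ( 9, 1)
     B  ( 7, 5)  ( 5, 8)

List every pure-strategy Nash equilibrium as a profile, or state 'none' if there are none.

(A,P): NE
(A,Q): not NE [P2→P gives 9>1]
(B,P): not NE [P2→Q gives 8>5]
(B,Q): not NE [P1→A gives 9>5]

Nash profiles: (A,P)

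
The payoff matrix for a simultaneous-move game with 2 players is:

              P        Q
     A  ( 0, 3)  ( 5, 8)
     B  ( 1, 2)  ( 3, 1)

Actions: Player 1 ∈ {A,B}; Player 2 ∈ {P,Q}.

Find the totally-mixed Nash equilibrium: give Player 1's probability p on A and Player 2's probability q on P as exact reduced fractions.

P1 indiff ⇒ q·0+(1-q)·5 = q·1+(1-q)·3 ⇒ q(-1) = (1-q)(-2) ⇒ q = 2/3
P2 indiff ⇒ p·3+(1-p)·2 = p·8+(1-p)·1 ⇒ p(-5) = (1-p)(-1) ⇒ p = 1/6

(p,q) = (1/6, 2/3)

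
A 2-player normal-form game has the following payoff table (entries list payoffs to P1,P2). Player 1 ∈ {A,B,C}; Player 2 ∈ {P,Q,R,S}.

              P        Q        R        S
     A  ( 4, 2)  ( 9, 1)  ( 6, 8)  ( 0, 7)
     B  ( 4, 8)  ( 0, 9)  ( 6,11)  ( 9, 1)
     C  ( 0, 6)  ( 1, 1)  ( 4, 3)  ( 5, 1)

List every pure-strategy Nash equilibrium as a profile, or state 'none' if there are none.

Nash profiles: (A,R), (B,R)

(A,P): not NE [P2→R gives 8>2]
(A,Q): not NE [P2→R gives 8>1]
(A,R): NE
(A,S): not NE [P1→B gives 9>0; P2→R gives 8>7]
(B,P): not NE [P2→R gives 11>8]
(B,Q): not NE [P1→A gives 9>0; P2→R gives 11>9]
(B,R): NE
(B,S): not NE [P2→R gives 11>1]
(C,P): not NE [P1→B gives 4>0]
(C,Q): not NE [P1→A gives 9>1; P2→P gives 6>1]
(C,R): not NE [P1→B gives 6>4; P2→P gives 6>3]
(C,S): not NE [P1→B gives 9>5; P2→P gives 6>1]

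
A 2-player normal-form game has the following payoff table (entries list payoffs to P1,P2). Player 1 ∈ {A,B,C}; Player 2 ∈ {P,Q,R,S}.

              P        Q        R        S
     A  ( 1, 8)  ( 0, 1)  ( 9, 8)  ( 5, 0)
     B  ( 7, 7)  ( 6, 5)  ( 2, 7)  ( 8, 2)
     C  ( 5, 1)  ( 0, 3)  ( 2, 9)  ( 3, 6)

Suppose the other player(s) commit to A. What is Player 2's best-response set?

u_2(P vs A) = 8
u_2(Q vs A) = 1
u_2(R vs A) = 8
u_2(S vs A) = 0
max payoff 8 at {P,R}

argmax u_2 = {P,R}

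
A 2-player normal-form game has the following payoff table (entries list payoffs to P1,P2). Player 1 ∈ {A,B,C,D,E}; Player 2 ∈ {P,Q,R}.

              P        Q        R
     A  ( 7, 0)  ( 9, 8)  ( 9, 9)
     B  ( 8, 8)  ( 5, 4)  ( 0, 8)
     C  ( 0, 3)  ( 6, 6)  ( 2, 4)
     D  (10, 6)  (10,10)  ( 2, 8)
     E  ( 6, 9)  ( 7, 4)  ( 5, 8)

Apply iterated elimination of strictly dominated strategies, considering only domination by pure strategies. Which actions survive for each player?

Survivors P1:{A,D} P2:{Q,R}

P1 drop B (D beats it: P:10>8 Q:10>5 R:2>0)
P1 drop C (A beats it: P:7>0 Q:9>6 R:9>2)
P1 drop E (A beats it: P:7>6 Q:9>7 R:9>5)
P2 drop P (Q beats it: A:8>0 D:10>6)
P1→{A,D} P2→{Q,R}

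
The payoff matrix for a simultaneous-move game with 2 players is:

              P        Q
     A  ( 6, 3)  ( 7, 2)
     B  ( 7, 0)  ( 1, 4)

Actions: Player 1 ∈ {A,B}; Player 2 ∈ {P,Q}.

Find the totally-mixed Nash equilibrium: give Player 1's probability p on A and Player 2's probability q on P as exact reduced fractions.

P1 mixes 4/5 on A; P2 mixes 6/7 on P

P1 indiff ⇒ q·6+(1-q)·7 = q·7+(1-q)·1 ⇒ q(-1) = (1-q)(-6) ⇒ q = 6/7
P2 indiff ⇒ p·3+(1-p)·0 = p·2+(1-p)·4 ⇒ p(1) = (1-p)(4) ⇒ p = 4/5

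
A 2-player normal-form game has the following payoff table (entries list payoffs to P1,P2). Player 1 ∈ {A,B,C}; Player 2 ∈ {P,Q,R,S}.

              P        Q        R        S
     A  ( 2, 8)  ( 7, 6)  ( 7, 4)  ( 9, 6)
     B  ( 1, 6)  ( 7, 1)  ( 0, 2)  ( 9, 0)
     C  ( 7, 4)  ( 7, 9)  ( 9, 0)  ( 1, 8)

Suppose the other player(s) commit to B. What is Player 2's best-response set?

argmax u_2 = {P}

u_2(P vs B) = 6
u_2(Q vs B) = 1
u_2(R vs B) = 2
u_2(S vs B) = 0
max payoff 6 at {P}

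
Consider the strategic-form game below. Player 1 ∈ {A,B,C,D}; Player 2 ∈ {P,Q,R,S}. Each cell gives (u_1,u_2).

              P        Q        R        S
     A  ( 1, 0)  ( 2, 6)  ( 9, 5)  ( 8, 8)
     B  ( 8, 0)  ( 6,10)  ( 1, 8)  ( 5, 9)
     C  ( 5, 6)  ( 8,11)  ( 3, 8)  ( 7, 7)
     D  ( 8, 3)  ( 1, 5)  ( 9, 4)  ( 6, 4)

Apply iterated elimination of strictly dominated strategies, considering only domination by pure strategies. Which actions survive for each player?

IESDS → P1:{A,C} P2:{Q,S}

P2 drop P (Q beats it: A:6>0 B:10>0 C:11>6 D:5>3)
P1 drop B (C beats it: Q:8>6 R:3>1 S:7>5)
P2 drop R (Q beats it: A:6>5 C:11>8 D:5>4)
P1 drop D (A beats it: Q:2>1 S:8>6)
P1→{A,C} P2→{Q,S}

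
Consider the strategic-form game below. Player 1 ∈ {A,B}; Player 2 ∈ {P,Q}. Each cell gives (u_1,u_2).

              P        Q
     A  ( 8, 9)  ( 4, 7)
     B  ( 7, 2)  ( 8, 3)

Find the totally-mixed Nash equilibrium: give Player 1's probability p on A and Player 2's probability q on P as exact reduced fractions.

p=1/3, q=4/5

P1 indiff ⇒ q·8+(1-q)·4 = q·7+(1-q)·8 ⇒ q(1) = (1-q)(4) ⇒ q = 4/5
P2 indiff ⇒ p·9+(1-p)·2 = p·7+(1-p)·3 ⇒ p(2) = (1-p)(1) ⇒ p = 1/3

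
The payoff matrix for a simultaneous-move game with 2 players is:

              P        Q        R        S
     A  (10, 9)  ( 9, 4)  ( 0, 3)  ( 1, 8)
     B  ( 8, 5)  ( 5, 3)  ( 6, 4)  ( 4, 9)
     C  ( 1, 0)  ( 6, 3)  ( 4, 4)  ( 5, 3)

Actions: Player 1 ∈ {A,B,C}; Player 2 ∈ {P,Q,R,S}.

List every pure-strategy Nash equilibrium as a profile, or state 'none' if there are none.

PSNE = {(A,P)}

(A,P): NE
(A,Q): not NE [P2→P gives 9>4]
(A,R): not NE [P1→B gives 6>0; P2→P gives 9>3]
(A,S): not NE [P1→C gives 5>1; P2→P gives 9>8]
(B,P): not NE [P1→A gives 10>8; P2→S gives 9>5]
(B,Q): not NE [P1→A gives 9>5; P2→S gives 9>3]
(B,R): not NE [P2→S gives 9>4]
(B,S): not NE [P1→C gives 5>4]
(C,P): not NE [P1→A gives 10>1; P2→R gives 4>0]
(C,Q): not NE [P1→A gives 9>6; P2→R gives 4>3]
(C,R): not NE [P1→B gives 6>4]
(C,S): not NE [P2→R gives 4>3]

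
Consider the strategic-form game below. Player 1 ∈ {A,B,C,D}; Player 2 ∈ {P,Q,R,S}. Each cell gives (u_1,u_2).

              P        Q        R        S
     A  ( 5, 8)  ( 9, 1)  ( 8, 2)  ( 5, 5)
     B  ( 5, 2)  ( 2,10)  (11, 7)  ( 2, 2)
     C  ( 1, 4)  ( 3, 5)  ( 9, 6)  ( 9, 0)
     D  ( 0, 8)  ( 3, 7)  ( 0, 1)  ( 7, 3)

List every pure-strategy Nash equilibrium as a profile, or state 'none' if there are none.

(A,P): NE
(A,Q): not NE [P2→P gives 8>1]
(A,R): not NE [P1→B gives 11>8; P2→P gives 8>2]
(A,S): not NE [P1→C gives 9>5; P2→P gives 8>5]
(B,P): not NE [P2→Q gives 10>2]
(B,Q): not NE [P1→A gives 9>2]
(B,R): not NE [P2→Q gives 10>7]
(B,S): not NE [P1→C gives 9>2; P2→Q gives 10>2]
(C,P): not NE [P1→B gives 5>1; P2→R gives 6>4]
(C,Q): not NE [P1→A gives 9>3; P2→R gives 6>5]
(C,R): not NE [P1→B gives 11>9]
(C,S): not NE [P2→R gives 6>0]
(D,P): not NE [P1→B gives 5>0]
(D,Q): not NE [P1→A gives 9>3; P2→P gives 8>7]
(D,R): not NE [P1→B gives 11>0; P2→P gives 8>1]
(D,S): not NE [P1→C gives 9>7; P2→P gives 8>3]

Nash profiles: (A,P)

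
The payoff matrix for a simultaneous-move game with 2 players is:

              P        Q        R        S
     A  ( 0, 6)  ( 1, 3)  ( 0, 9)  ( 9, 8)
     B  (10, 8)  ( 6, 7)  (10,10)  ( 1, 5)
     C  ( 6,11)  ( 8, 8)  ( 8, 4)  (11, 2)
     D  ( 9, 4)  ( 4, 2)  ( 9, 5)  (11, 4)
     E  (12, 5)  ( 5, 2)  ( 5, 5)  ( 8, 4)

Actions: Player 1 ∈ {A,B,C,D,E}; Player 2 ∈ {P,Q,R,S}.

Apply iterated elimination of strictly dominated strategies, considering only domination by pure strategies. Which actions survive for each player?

Remaining: P1:{B,E} P2:{P,R}

P1 drop A (C beats it: P:6>0 Q:8>1 R:8>0 S:11>9)
P2 drop Q (P beats it: B:8>7 C:11>8 D:4>2 E:5>2)
P2 drop S (R beats it: B:10>5 C:4>2 D:5>4 E:5>4)
P1 drop C (B beats it: P:10>6 R:10>8)
P1 drop D (B beats it: P:10>9 R:10>9)
P1→{B,E} P2→{P,R}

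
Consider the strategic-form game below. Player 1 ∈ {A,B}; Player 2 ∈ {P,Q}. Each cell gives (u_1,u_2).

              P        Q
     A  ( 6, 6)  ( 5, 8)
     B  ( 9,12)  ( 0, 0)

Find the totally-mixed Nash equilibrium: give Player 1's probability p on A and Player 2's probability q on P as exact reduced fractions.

P1 indiff ⇒ q·6+(1-q)·5 = q·9+(1-q)·0 ⇒ q(-3) = (1-q)(-5) ⇒ q = 5/8
P2 indiff ⇒ p·6+(1-p)·12 = p·8+(1-p)·0 ⇒ p(-2) = (1-p)(-12) ⇒ p = 6/7

(p,q) = (6/7, 5/8)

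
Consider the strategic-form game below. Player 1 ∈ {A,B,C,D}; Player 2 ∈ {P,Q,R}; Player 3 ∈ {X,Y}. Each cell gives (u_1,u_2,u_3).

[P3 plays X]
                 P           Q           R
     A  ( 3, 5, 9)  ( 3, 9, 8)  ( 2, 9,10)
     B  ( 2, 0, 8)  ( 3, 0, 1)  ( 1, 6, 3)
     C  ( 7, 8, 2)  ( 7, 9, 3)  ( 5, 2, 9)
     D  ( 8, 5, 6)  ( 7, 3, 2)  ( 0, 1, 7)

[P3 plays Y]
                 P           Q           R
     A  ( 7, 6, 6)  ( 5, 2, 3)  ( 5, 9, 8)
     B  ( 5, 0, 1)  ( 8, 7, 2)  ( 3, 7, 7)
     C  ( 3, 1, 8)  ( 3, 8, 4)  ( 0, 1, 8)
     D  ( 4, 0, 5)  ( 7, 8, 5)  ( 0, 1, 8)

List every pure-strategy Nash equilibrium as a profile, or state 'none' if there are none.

(A,P,X): not NE [P1→D gives 8>3; P2→R gives 9>5]
(A,P,Y): not NE [P2→R gives 9>6; P3→X gives 9>6]
(A,Q,X): not NE [P1→D gives 7>3]
(A,Q,Y): not NE [P1→B gives 8>5; P2→R gives 9>2; P3→X gives 8>3]
(A,R,X): not NE [P1→C gives 5>2]
(A,R,Y): not NE [P3→X gives 10>8]
(B,P,X): not NE [P1→D gives 8>2; P2→R gives 6>0]
(B,P,Y): not NE [P1→A gives 7>5; P2→R gives 7>0; P3→X gives 8>1]
(B,Q,X): not NE [P1→D gives 7>3; P2→R gives 6>0; P3→Y gives 2>1]
(B,Q,Y): NE
(B,R,X): not NE [P1→C gives 5>1; P3→Y gives 7>3]
(B,R,Y): not NE [P1→A gives 5>3]
(C,P,X): not NE [P1→D gives 8>7; P2→Q gives 9>8; P3→Y gives 8>2]
(C,P,Y): not NE [P1→A gives 7>3; P2→Q gives 8>1]
(C,Q,X): not NE [P3→Y gives 4>3]
(C,Q,Y): not NE [P1→B gives 8>3]
(C,R,X): not NE [P2→Q gives 9>2]
(C,R,Y): not NE [P1→A gives 5>0; P2→Q gives 8>1; P3→X gives 9>8]
(D,P,X): NE
(D,P,Y): not NE [P1→A gives 7>4; P2→Q gives 8>0; P3→X gives 6>5]
(D,Q,X): not NE [P2→P gives 5>3; P3→Y gives 5>2]
(D,Q,Y): not NE [P1→B gives 8>7]
(D,R,X): not NE [P1→C gives 5>0; P2→P gives 5>1; P3→Y gives 8>7]
(D,R,Y): not NE [P1→A gives 5>0; P2→Q gives 8>1]

PSNE = {(B,Q,Y), (D,P,X)}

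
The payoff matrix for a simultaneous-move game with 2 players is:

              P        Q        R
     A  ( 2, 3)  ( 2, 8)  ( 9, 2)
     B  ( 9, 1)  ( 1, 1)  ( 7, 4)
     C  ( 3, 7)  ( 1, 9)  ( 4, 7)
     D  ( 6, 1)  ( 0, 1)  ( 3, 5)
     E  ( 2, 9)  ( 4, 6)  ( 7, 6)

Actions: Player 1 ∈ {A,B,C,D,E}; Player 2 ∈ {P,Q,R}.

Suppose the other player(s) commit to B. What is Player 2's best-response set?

BR_2 = {R}

u_2(P vs B) = 1
u_2(Q vs B) = 1
u_2(R vs B) = 4
max payoff 4 at {R}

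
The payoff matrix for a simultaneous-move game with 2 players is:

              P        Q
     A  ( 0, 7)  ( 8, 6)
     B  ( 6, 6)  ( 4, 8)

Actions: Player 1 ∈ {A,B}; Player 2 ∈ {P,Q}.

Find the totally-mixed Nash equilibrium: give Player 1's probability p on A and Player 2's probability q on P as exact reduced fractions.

P1 indiff ⇒ q·0+(1-q)·8 = q·6+(1-q)·4 ⇒ q(-6) = (1-q)(-4) ⇒ q = 2/5
P2 indiff ⇒ p·7+(1-p)·6 = p·6+(1-p)·8 ⇒ p(1) = (1-p)(2) ⇒ p = 2/3

(p,q) = (2/3, 2/5)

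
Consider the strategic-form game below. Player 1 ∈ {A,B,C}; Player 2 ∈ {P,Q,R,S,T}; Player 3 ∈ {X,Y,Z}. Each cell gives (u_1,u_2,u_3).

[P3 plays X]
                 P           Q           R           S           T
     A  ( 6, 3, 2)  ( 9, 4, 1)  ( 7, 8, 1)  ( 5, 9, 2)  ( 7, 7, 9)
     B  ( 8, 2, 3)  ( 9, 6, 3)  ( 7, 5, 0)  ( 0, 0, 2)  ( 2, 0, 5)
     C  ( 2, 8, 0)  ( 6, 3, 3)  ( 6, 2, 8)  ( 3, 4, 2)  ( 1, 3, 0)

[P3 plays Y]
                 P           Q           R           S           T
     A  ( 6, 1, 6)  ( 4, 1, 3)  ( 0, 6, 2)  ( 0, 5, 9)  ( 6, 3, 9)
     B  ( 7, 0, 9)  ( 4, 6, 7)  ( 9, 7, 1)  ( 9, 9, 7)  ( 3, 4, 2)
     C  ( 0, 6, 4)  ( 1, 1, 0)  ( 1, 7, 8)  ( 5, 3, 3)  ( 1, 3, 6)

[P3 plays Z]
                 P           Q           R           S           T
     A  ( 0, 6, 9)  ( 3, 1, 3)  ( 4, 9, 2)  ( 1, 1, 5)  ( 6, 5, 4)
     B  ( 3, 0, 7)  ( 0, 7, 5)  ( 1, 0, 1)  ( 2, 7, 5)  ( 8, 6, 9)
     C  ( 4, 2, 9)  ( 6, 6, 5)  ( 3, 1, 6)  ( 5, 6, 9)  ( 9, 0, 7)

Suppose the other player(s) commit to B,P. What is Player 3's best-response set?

P3 best: {Y}

u_3(X vs B,P) = 3
u_3(Y vs B,P) = 9
u_3(Z vs B,P) = 7
max payoff 9 at {Y}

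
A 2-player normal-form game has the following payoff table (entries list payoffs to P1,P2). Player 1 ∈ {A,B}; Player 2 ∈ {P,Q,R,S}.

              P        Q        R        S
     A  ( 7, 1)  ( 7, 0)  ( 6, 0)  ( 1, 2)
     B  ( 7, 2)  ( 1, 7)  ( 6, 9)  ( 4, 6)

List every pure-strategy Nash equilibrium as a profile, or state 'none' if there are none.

(A,P): not NE [P2→S gives 2>1]
(A,Q): not NE [P2→S gives 2>0]
(A,R): not NE [P2→S gives 2>0]
(A,S): not NE [P1→B gives 4>1]
(B,P): not NE [P2→R gives 9>2]
(B,Q): not NE [P1→A gives 7>1; P2→R gives 9>7]
(B,R): NE
(B,S): not NE [P2→R gives 9>6]

Nash profiles: (B,R)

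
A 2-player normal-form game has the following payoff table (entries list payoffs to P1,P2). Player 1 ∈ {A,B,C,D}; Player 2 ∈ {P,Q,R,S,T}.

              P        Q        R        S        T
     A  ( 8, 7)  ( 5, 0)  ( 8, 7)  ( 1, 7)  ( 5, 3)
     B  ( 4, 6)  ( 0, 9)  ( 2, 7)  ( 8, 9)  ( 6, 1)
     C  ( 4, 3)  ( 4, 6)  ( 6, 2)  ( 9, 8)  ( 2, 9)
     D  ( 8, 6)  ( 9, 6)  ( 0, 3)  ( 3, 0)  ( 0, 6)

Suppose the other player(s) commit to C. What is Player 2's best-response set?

P2 best: {T}

u_2(P vs C) = 3
u_2(Q vs C) = 6
u_2(R vs C) = 2
u_2(S vs C) = 8
u_2(T vs C) = 9
max payoff 9 at {T}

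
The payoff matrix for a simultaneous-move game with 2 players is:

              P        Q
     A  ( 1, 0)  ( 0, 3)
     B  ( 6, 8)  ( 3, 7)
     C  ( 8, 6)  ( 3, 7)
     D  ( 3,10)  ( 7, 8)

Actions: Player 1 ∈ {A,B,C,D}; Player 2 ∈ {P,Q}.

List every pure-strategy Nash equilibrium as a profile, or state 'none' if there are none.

(A,P): not NE [P1→C gives 8>1; P2→Q gives 3>0]
(A,Q): not NE [P1→D gives 7>0]
(B,P): not NE [P1→C gives 8>6]
(B,Q): not NE [P1→D gives 7>3; P2→P gives 8>7]
(C,P): not NE [P2→Q gives 7>6]
(C,Q): not NE [P1→D gives 7>3]
(D,P): not NE [P1→C gives 8>3]
(D,Q): not NE [P2→P gives 10>8]

No pure NE.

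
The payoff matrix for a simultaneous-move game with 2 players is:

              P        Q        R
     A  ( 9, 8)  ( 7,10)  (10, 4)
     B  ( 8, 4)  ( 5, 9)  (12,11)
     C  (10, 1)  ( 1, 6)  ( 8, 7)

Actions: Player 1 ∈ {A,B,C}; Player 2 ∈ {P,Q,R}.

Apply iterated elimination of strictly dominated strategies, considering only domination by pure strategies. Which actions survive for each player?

IESDS → P1:{A,B} P2:{Q,R}

P2 drop P (Q beats it: A:10>8 B:9>4 C:6>1)
P1 drop C (A beats it: Q:7>1 R:10>8)
P1→{A,B} P2→{Q,R}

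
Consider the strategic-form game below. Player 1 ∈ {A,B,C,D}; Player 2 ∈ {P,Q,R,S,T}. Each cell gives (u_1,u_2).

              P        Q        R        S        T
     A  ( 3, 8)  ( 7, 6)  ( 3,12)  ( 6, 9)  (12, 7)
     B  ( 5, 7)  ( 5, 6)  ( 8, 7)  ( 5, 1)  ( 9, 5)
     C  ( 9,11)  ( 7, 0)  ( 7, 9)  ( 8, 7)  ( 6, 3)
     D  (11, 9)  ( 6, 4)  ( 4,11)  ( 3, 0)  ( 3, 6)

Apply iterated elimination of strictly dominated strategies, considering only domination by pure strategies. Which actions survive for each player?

Remaining: P1:{B,C,D} P2:{P,R}

P2 drop Q (P beats it: A:8>6 B:7>6 C:11>0 D:9>4)
P2 drop S (R beats it: A:12>9 B:7>1 C:9>7 D:11>0)
P2 drop T (P beats it: A:8>7 B:7>5 C:11>3 D:9>6)
P1 drop A (B beats it: P:5>3 R:8>3)
P1→{B,C,D} P2→{P,R}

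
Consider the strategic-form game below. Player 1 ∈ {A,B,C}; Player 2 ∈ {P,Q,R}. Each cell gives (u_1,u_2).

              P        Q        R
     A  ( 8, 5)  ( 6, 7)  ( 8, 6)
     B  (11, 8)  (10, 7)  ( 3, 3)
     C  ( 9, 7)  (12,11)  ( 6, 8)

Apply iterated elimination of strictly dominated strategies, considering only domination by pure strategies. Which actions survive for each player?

IESDS → P1:{B,C} P2:{P,Q}

P2 drop R (Q beats it: A:7>6 B:7>3 C:11>8)
P1 drop A (B beats it: P:11>8 Q:10>6)
P1→{B,C} P2→{P,Q}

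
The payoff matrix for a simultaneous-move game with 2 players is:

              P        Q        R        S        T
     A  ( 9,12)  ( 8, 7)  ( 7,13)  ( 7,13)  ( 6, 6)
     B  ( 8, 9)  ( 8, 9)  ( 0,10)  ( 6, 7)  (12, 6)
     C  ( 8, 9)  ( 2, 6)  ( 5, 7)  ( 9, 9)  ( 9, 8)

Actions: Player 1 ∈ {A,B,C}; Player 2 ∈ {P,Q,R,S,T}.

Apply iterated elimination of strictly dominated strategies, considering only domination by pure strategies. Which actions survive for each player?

Survivors P1:{A,C} P2:{P,R,S}

P2 drop Q (R beats it: A:13>7 B:10>9 C:7>6)
P2 drop T (P beats it: A:12>6 B:9>6 C:9>8)
P1 drop B (A beats it: P:9>8 R:7>0 S:7>6)
P1→{A,C} P2→{P,R,S}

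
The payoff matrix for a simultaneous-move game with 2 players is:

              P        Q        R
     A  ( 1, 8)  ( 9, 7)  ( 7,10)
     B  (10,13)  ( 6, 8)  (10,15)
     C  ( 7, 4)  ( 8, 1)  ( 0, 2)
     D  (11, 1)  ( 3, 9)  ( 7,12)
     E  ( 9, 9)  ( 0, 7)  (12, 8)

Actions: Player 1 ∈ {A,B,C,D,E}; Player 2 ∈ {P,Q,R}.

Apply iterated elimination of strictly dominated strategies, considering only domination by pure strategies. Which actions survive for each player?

IESDS → P1:{B,D,E} P2:{P,R}

P2 drop Q (R beats it: A:10>7 B:15>8 C:2>1 D:12>9 E:8>7)
P1 drop A (B beats it: P:10>1 R:10>7)
P1 drop C (B beats it: P:10>7 R:10>0)
P1→{B,D,E} P2→{P,R}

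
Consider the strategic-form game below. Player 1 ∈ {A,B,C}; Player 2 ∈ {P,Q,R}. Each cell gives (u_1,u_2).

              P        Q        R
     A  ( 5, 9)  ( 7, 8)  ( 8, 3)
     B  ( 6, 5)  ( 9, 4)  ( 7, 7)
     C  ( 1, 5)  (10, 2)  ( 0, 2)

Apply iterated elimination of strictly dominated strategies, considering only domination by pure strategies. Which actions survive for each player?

P2 drop Q (P beats it: A:9>8 B:5>4 C:5>2)
P1 drop C (A beats it: P:5>1 R:8>0)
P1→{A,B} P2→{P,R}

IESDS → P1:{A,B} P2:{P,R}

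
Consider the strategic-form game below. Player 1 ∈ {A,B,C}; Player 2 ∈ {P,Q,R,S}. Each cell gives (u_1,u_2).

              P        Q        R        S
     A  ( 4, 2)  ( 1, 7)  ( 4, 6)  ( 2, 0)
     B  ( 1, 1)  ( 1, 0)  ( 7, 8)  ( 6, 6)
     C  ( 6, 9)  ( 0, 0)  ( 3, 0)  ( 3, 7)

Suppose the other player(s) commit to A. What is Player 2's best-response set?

u_2(P vs A) = 2
u_2(Q vs A) = 7
u_2(R vs A) = 6
u_2(S vs A) = 0
max payoff 7 at {Q}

argmax u_2 = {Q}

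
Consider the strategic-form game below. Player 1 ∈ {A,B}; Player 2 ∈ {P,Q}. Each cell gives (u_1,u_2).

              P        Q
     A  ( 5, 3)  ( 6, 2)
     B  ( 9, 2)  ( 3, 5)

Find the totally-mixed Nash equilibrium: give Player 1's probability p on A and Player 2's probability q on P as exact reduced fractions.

p=3/4, q=3/7

P1 indiff ⇒ q·5+(1-q)·6 = q·9+(1-q)·3 ⇒ q(-4) = (1-q)(-3) ⇒ q = 3/7
P2 indiff ⇒ p·3+(1-p)·2 = p·2+(1-p)·5 ⇒ p(1) = (1-p)(3) ⇒ p = 3/4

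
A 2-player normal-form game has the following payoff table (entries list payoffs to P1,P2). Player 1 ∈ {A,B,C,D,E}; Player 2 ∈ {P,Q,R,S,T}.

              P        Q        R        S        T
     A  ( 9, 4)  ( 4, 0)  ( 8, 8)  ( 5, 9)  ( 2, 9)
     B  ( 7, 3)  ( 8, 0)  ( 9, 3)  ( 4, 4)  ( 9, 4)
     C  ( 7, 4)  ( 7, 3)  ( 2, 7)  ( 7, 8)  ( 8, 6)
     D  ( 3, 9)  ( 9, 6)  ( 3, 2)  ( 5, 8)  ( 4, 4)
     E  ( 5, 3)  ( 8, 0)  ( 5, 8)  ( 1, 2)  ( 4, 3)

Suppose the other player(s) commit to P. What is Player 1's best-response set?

u_1(A vs P) = 9
u_1(B vs P) = 7
u_1(C vs P) = 7
u_1(D vs P) = 3
u_1(E vs P) = 5
max payoff 9 at {A}

P1 best: {A}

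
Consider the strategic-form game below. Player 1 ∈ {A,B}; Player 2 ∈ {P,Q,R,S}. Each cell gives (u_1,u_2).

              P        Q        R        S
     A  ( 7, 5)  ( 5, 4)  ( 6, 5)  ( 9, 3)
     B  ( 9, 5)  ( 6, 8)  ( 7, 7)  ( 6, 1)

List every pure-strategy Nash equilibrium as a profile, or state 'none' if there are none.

PSNE = {(B,Q)}

(A,P): not NE [P1→B gives 9>7]
(A,Q): not NE [P1→B gives 6>5; P2→R gives 5>4]
(A,R): not NE [P1→B gives 7>6]
(A,S): not NE [P2→R gives 5>3]
(B,P): not NE [P2→Q gives 8>5]
(B,Q): NE
(B,R): not NE [P2→Q gives 8>7]
(B,S): not NE [P1→A gives 9>6; P2→Q gives 8>1]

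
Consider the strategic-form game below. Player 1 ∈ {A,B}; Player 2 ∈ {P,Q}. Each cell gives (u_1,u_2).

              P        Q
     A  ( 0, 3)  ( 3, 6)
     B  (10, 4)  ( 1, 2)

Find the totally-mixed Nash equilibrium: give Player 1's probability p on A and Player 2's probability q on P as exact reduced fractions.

P1 mixes 2/5 on A; P2 mixes 1/6 on P

P1 indiff ⇒ q·0+(1-q)·3 = q·10+(1-q)·1 ⇒ q(-10) = (1-q)(-2) ⇒ q = 1/6
P2 indiff ⇒ p·3+(1-p)·4 = p·6+(1-p)·2 ⇒ p(-3) = (1-p)(-2) ⇒ p = 2/5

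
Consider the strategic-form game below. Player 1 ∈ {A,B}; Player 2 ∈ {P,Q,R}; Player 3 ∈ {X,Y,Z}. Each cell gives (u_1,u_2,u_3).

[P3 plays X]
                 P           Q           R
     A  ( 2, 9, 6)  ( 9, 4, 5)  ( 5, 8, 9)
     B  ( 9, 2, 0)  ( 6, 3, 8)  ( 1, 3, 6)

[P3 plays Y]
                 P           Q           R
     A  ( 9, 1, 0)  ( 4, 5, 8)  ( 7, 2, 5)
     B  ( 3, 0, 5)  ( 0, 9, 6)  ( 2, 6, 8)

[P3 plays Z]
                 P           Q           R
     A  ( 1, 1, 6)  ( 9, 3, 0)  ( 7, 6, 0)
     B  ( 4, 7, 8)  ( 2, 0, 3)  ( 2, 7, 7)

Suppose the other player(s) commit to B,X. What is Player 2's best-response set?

u_2(P vs B,X) = 2
u_2(Q vs B,X) = 3
u_2(R vs B,X) = 3
max payoff 3 at {Q,R}

P2 best: {Q,R}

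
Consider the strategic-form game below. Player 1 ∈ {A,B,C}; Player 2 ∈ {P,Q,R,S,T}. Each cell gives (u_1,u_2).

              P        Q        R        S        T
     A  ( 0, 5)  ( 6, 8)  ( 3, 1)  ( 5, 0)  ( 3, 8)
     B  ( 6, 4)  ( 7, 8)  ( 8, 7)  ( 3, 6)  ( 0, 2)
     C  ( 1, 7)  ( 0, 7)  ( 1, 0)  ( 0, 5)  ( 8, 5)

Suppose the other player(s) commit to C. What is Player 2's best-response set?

u_2(P vs C) = 7
u_2(Q vs C) = 7
u_2(R vs C) = 0
u_2(S vs C) = 5
u_2(T vs C) = 5
max payoff 7 at {P,Q}

argmax u_2 = {P,Q}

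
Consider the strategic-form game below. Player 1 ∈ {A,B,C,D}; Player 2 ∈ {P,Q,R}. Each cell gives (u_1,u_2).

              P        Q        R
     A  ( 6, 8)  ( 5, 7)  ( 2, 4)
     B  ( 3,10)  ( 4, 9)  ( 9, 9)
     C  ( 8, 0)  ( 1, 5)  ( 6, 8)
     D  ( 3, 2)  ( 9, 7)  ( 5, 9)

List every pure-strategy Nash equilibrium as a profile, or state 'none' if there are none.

Equilibria: none

(A,P): not NE [P1→C gives 8>6]
(A,Q): not NE [P1→D gives 9>5; P2→P gives 8>7]
(A,R): not NE [P1→B gives 9>2; P2→P gives 8>4]
(B,P): not NE [P1→C gives 8>3]
(B,Q): not NE [P1→D gives 9>4; P2→P gives 10>9]
(B,R): not NE [P2→P gives 10>9]
(C,P): not NE [P2→R gives 8>0]
(C,Q): not NE [P1→D gives 9>1; P2→R gives 8>5]
(C,R): not NE [P1→B gives 9>6]
(D,P): not NE [P1→C gives 8>3; P2→R gives 9>2]
(D,Q): not NE [P2→R gives 9>7]
(D,R): not NE [P1→B gives 9>5]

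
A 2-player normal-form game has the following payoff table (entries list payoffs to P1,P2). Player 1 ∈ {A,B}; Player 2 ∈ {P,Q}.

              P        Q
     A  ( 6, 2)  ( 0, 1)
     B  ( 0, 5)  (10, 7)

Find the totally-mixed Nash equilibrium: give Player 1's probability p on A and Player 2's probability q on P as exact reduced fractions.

(p,q) = (2/3, 5/8)

P1 indiff ⇒ q·6+(1-q)·0 = q·0+(1-q)·10 ⇒ q(6) = (1-q)(10) ⇒ q = 5/8
P2 indiff ⇒ p·2+(1-p)·5 = p·1+(1-p)·7 ⇒ p(1) = (1-p)(2) ⇒ p = 2/3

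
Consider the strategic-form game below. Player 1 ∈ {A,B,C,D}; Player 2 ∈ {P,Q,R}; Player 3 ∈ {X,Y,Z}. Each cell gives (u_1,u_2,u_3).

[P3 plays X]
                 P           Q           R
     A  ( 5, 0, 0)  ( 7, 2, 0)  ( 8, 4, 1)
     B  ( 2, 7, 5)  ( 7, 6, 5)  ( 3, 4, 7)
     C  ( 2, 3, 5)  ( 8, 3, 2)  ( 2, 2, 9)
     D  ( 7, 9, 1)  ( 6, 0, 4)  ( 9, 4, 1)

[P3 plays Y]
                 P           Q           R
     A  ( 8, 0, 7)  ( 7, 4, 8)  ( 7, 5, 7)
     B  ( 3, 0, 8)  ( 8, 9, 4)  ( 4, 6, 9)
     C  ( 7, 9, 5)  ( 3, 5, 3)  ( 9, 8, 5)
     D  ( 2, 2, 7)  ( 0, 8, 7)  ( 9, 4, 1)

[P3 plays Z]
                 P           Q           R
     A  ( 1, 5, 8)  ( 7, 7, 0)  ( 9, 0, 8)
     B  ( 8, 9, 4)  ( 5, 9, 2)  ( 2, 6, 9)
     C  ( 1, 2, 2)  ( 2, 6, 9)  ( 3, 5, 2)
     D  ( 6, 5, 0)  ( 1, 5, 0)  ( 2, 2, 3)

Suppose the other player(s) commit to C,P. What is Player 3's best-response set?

u_3(X vs C,P) = 5
u_3(Y vs C,P) = 5
u_3(Z vs C,P) = 2
max payoff 5 at {X,Y}

argmax u_3 = {X,Y}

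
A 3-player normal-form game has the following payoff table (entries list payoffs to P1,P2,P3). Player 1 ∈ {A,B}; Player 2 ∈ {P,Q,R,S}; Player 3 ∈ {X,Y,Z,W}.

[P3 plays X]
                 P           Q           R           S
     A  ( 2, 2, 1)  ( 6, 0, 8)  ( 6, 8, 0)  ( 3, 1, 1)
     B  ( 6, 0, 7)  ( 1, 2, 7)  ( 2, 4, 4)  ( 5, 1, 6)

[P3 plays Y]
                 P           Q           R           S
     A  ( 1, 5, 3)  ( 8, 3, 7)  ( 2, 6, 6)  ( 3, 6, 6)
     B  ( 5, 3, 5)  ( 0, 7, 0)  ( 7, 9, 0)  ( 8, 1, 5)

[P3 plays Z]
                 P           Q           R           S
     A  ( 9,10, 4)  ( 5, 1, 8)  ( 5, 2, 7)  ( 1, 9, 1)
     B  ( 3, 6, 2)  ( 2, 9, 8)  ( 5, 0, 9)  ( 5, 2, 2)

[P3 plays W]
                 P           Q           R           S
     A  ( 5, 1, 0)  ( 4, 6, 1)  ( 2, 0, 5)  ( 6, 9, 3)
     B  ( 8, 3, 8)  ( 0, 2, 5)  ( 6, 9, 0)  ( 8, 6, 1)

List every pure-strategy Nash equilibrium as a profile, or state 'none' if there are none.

(A,P,X): not NE [P1→B gives 6>2; P2→R gives 8>2; P3→Z gives 4>1]
(A,P,Y): not NE [P1→B gives 5>1; P2→S gives 6>5; P3→Z gives 4>3]
(A,P,Z): NE
(A,P,W): not NE [P1→B gives 8>5; P2→S gives 9>1; P3→Z gives 4>0]
(A,Q,X): not NE [P2→R gives 8>0]
(A,Q,Y): not NE [P2→S gives 6>3; P3→Z gives 8>7]
(A,Q,Z): not NE [P2→P gives 10>1]
(A,Q,W): not NE [P2→S gives 9>6; P3→Z gives 8>1]
(A,R,X): not NE [P3→Z gives 7>0]
(A,R,Y): not NE [P1→B gives 7>2; P3→Z gives 7>6]
(A,R,Z): not NE [P2→P gives 10>2]
(A,R,W): not NE [P1→B gives 6>2; P2→S gives 9>0; P3→Z gives 7>5]
(A,S,X): not NE [P1→B gives 5>3; P2→R gives 8>1; P3→Y gives 6>1]
(A,S,Y): not NE [P1→B gives 8>3]
(A,S,Z): not NE [P1→B gives 5>1; P2→P gives 10>9; P3→Y gives 6>1]
(A,S,W): not NE [P1→B gives 8>6; P3→Y gives 6>3]
(B,P,X): not NE [P2→R gives 4>0; P3→W gives 8>7]
(B,P,Y): not NE [P2→R gives 9>3; P3→W gives 8>5]
(B,P,Z): not NE [P1→A gives 9>3; P2→Q gives 9>6; P3→W gives 8>2]
(B,P,W): not NE [P2→R gives 9>3]
(B,Q,X): not NE [P1→A gives 6>1; P2→R gives 4>2; P3→Z gives 8>7]
(B,Q,Y): not NE [P1→A gives 8>0; P2→R gives 9>7; P3→Z gives 8>0]
(B,Q,Z): not NE [P1→A gives 5>2]
(B,Q,W): not NE [P1→A gives 4>0; P2→R gives 9>2; P3→Z gives 8>5]
(B,R,X): not NE [P1→A gives 6>2; P3→Z gives 9>4]
(B,R,Y): not NE [P3→Z gives 9>0]
(B,R,Z): not NE [P2→Q gives 9>0]
(B,R,W): not NE [P3→Z gives 9>0]
(B,S,X): not NE [P2→R gives 4>1]
(B,S,Y): not NE [P2→R gives 9>1; P3→X gives 6>5]
(B,S,Z): not NE [P2→Q gives 9>2; P3→X gives 6>2]
(B,S,W): not NE [P2→R gives 9>6; P3→X gives 6>1]

NE set: (A,P,Z)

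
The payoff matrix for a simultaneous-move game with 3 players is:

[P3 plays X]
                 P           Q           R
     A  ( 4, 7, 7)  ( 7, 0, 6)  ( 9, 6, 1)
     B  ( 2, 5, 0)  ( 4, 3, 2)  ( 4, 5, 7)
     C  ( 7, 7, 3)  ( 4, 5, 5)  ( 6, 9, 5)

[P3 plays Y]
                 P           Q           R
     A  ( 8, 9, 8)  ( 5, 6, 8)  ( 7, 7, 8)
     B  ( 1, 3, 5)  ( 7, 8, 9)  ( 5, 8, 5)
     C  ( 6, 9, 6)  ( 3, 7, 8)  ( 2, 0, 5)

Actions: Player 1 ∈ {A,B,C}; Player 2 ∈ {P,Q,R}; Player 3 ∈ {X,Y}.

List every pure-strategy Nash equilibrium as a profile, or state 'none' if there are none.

PSNE = {(A,P,Y), (B,Q,Y)}

(A,P,X): not NE [P1→C gives 7>4; P3→Y gives 8>7]
(A,P,Y): NE
(A,Q,X): not NE [P2→P gives 7>0; P3→Y gives 8>6]
(A,Q,Y): not NE [P1→B gives 7>5; P2→P gives 9>6]
(A,R,X): not NE [P2→P gives 7>6; P3→Y gives 8>1]
(A,R,Y): not NE [P2→P gives 9>7]
(B,P,X): not NE [P1→C gives 7>2; P3→Y gives 5>0]
(B,P,Y): not NE [P1→A gives 8>1; P2→R gives 8>3]
(B,Q,X): not NE [P1→A gives 7>4; P2→R gives 5>3; P3→Y gives 9>2]
(B,Q,Y): NE
(B,R,X): not NE [P1→A gives 9>4]
(B,R,Y): not NE [P1→A gives 7>5; P3→X gives 7>5]
(C,P,X): not NE [P2→R gives 9>7; P3→Y gives 6>3]
(C,P,Y): not NE [P1→A gives 8>6]
(C,Q,X): not NE [P1→A gives 7>4; P2→R gives 9>5; P3→Y gives 8>5]
(C,Q,Y): not NE [P1→B gives 7>3; P2→P gives 9>7]
(C,R,X): not NE [P1→A gives 9>6]
(C,R,Y): not NE [P1→A gives 7>2; P2→P gives 9>0]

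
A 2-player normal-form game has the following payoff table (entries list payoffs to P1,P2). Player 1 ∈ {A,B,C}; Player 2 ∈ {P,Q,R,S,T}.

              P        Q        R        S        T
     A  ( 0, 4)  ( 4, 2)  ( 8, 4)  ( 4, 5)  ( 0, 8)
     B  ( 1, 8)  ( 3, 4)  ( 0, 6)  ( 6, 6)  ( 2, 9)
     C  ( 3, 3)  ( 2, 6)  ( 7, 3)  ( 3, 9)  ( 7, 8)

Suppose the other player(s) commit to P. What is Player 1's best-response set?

BR_1 = {C}

u_1(A vs P) = 0
u_1(B vs P) = 1
u_1(C vs P) = 3
max payoff 3 at {C}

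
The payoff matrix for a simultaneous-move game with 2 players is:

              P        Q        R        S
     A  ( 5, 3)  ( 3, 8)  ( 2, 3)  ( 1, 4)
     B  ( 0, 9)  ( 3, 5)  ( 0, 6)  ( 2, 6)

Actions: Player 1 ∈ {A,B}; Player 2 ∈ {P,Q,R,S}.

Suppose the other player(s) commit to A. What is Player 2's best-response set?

P2 best: {Q}

u_2(P vs A) = 3
u_2(Q vs A) = 8
u_2(R vs A) = 3
u_2(S vs A) = 4
max payoff 8 at {Q}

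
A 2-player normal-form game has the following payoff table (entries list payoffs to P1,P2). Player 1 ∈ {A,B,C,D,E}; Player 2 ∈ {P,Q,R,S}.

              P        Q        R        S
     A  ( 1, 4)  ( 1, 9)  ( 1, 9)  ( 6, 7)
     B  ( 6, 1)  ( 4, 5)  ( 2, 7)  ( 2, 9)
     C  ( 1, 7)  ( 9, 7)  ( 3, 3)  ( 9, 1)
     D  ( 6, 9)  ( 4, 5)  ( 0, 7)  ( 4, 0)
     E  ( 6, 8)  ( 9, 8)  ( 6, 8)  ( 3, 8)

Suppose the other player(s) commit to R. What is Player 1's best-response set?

BR_1 = {E}

u_1(A vs R) = 1
u_1(B vs R) = 2
u_1(C vs R) = 3
u_1(D vs R) = 0
u_1(E vs R) = 6
max payoff 6 at {E}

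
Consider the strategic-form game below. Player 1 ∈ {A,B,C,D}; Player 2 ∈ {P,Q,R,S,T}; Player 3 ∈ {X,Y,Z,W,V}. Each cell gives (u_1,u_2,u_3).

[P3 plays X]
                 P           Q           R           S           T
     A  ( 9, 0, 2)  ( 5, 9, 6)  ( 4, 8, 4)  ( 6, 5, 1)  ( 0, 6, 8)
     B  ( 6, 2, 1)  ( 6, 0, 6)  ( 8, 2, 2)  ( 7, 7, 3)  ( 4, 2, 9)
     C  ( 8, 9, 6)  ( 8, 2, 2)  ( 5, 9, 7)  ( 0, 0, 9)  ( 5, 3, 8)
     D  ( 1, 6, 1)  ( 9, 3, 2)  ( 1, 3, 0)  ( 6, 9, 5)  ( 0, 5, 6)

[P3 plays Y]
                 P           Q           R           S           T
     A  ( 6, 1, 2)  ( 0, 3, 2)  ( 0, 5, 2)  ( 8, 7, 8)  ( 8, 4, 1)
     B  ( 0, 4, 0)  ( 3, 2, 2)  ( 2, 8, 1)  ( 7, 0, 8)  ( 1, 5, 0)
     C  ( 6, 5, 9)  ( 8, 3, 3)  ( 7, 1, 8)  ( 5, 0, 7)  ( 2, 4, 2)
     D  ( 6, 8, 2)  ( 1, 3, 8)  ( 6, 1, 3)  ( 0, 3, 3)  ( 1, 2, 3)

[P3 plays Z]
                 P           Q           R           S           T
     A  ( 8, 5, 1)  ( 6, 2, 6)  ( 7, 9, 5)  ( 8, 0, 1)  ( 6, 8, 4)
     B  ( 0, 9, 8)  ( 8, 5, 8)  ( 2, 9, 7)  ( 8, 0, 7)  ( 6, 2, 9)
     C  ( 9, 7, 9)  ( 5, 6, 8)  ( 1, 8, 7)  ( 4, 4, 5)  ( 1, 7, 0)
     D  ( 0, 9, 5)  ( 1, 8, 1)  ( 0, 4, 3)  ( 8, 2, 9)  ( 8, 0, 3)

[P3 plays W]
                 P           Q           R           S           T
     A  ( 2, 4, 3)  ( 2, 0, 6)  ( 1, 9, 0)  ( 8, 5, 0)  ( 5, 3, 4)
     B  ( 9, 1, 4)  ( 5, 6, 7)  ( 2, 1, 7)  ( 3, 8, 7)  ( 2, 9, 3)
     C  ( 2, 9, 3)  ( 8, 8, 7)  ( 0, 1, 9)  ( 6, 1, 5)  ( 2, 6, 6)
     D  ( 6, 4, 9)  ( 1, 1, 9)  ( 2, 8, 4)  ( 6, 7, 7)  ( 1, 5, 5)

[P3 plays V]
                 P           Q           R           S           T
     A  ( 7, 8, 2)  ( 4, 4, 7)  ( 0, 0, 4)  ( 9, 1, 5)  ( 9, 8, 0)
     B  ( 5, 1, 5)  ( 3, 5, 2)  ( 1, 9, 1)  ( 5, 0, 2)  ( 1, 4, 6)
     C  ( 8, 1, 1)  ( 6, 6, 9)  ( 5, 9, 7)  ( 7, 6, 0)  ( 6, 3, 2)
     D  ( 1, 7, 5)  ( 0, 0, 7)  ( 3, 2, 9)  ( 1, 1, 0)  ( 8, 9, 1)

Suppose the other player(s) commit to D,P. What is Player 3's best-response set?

P3 best: {W}

u_3(X vs D,P) = 1
u_3(Y vs D,P) = 2
u_3(Z vs D,P) = 5
u_3(W vs D,P) = 9
u_3(V vs D,P) = 5
max payoff 9 at {W}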